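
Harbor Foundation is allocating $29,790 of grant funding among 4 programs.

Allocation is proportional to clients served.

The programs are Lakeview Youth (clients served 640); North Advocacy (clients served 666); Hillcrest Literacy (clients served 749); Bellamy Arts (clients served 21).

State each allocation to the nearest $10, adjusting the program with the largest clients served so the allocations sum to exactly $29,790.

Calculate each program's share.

Clients served total: 640 + 666 + 749 + 21 = 2,076.
Proportional shares: Lakeview Youth 9,183.82; North Advocacy 9,556.91; Hillcrest Literacy 10,747.93; Bellamy Arts 301.34.
After rounding ($10): Lakeview Youth $9,180; North Advocacy $9,560; Hillcrest Literacy $10,750; Bellamy Arts $300. Sum = $29,790.
Rounded total matches; no reconciliation needed.

Lakeview Youth: $9,180; North Advocacy: $9,560; Hillcrest Literacy: $10,750; Bellamy Arts: $300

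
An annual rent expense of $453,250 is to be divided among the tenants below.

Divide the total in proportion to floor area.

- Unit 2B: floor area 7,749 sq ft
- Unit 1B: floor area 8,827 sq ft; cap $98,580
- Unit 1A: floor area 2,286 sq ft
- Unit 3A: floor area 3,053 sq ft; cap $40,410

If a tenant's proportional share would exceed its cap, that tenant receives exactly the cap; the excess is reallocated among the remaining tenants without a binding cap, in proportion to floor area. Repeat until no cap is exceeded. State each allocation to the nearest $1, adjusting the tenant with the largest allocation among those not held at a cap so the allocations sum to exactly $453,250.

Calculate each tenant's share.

Unit 2B: $242,671 · Unit 1B: $98,580 · Unit 1A: $71,589 · Unit 3A: $40,410

Total floor area = 21,915.
Unconstrained shares: Unit 2B 160,266.22; Unit 1B 182,561.61; Unit 1A 47,279.47; Unit 3A 63,142.70.
Cap binds for Unit 1B ($98,580), Unit 3A ($40,410); balance $314,260 reallocated over remaining floor area 10,035.
Redistributed shares: Unit 2B 242,670.73 → $242,671; Unit 1A 71,589.27 → $71,589.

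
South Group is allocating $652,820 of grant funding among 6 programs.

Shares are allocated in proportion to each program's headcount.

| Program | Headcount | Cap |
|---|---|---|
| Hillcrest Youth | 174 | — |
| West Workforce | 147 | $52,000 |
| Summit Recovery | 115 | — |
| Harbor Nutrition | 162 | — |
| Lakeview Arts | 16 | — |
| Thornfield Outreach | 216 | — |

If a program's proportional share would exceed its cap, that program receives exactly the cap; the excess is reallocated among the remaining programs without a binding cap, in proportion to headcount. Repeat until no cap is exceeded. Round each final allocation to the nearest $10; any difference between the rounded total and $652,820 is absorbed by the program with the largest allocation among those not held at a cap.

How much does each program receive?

Combined headcount = 830.
Proportional shares (ignoring caps): Hillcrest Youth 136,856.24; West Workforce 115,619.93; Summit Recovery 90,450.96; Harbor Nutrition 127,417.88; Lakeview Arts 12,584.48; Thornfield Outreach 169,890.51.
Held at cap: West Workforce ($52,000); residual $600,820 reallocated over remaining headcount 683.
Redistributed shares: Hillcrest Youth 153,063.95 → $153,060; Summit Recovery 101,162.96 → $101,160; Harbor Nutrition 142,507.82 → $142,510; Lakeview Arts 14,074.85 → $14,070; Thornfield Outreach 190,010.42 → $190,010.
Rounding difference +$10 applied to Thornfield Outreach → $190,020.

Hillcrest Youth: $153,060 · West Workforce: $52,000 · Summit Recovery: $101,160 · Harbor Nutrition: $142,510 · Lakeview Arts: $14,070 · Thornfield Outreach: $190,020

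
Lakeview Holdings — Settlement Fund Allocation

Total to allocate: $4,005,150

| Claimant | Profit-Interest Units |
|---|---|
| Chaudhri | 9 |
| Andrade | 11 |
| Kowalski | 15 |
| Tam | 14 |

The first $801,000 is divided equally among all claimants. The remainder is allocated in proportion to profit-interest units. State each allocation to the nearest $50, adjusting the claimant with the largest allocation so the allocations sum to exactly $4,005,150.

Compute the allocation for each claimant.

Chaudhri: $788,750 | Andrade: $919,550 | Kowalski: $1,181,150 | Tam: $1,115,700

Equal tier: $801,000 ÷ 4 = $200,250 apiece.
Remainder $3,204,150 by profit-interest units (total 49): Chaudhri 588,517.35 → $588,500; Andrade 719,298.98 → $719,300; Kowalski 980,862.24 → $980,850; Tam 915,471.43 → $915,450.
Rounding difference +$50 on remainder applied to Kowalski.
Totals: Chaudhri $200,250 + $588,500 = $788,750; Andrade $200,250 + $719,300 = $919,550; Kowalski $200,250 + $980,900 = $1,181,150; Tam $200,250 + $915,450 = $1,115,700.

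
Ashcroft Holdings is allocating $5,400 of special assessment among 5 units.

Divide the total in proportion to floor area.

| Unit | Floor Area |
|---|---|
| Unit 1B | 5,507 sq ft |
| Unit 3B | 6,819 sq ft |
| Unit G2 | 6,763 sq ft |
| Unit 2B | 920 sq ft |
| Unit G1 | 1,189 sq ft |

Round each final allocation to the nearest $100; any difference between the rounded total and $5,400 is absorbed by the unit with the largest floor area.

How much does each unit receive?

Combined floor area = 5,507 + 6,819 + 6,763 + 920 + 1,189 = 21,198.
Raw shares: Unit 1B 1,402.86; Unit 3B 1,737.08; Unit G2 1,722.81; Unit 2B 234.36; Unit G1 302.89.
After rounding ($100): Unit 1B $1,400; Unit 3B $1,700; Unit G2 $1,700; Unit 2B $200; Unit G1 $300. Sum = $5,300.
Difference $5,400 − $5,300 = +$100 applied to largest floor area (Unit 3B): Unit 3B becomes $1,800.

Unit 1B: $1,400 | Unit 3B: $1,800 | Unit G2: $1,700 | Unit 2B: $200 | Unit G1: $300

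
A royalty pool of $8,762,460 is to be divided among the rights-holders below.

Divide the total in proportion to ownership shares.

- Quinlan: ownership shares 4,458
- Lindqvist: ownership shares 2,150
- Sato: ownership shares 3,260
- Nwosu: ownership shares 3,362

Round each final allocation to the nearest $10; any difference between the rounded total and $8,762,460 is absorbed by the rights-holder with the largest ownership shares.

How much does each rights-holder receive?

Combined ownership shares = 4,458 + 2,150 + 3,260 + 3,362 = 13,230.
Pro-rata amounts: Quinlan 2,952,611.24; Lindqvist 1,423,982.54; Sato 2,159,154.92; Nwosu 2,226,711.30.
After rounding ($10): Quinlan $2,952,610; Lindqvist $1,423,980; Sato $2,159,150; Nwosu $2,226,710. Sum = $8,762,450.
Difference $8,762,460 − $8,762,450 = +$10 applied to largest ownership shares (Quinlan): Quinlan becomes $2,952,620.

Quinlan: $2,952,620 | Lindqvist: $1,423,980 | Sato: $2,159,150 | Nwosu: $2,226,710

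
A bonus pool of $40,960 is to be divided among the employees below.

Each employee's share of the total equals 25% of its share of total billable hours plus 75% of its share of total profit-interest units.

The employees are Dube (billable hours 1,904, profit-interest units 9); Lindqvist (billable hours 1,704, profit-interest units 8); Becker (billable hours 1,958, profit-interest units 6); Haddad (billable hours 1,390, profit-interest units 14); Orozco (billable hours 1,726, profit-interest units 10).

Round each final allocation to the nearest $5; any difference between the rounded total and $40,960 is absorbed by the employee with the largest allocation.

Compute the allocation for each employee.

Billable hours total 8,682; profit-interest units total 47.
Blended shares (25% billable hours + 75% profit-interest units): Dube 0.1984; Lindqvist 0.1767; Becker 0.1521; Haddad 0.2634; Orozco 0.2093.
Raw shares: Dube 8,128.23; Lindqvist 7,238.72; Becker 6,231.07; Haddad 10,790.08; Orozco 8,571.90.
After rounding ($5): Dube $8,130; Lindqvist $7,240; Becker $6,230; Haddad $10,790; Orozco $8,570. Sum = $40,960.
Rounded total matches; no reconciliation needed.

Dube: $8,130; Lindqvist: $7,240; Becker: $6,230; Haddad: $10,790; Orozco: $8,570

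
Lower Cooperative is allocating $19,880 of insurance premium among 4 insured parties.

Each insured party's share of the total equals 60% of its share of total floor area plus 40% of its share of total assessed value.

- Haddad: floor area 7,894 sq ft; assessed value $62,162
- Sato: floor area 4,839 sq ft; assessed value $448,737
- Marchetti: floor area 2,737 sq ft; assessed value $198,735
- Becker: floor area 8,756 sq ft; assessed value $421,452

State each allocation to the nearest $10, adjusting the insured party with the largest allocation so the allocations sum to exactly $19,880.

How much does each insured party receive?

Haddad: $4,320 · Sato: $5,540 · Marchetti: $2,740 · Becker: $7,280

Floor area total 24,226; assessed value total 1,131,086.
Blended shares (60% floor area + 40% assessed value): Haddad 0.2175; Sato 0.2785; Marchetti 0.1381; Becker 0.3659.
Unrounded shares: Haddad 4,323.74; Sato 5,537.35; Marchetti 2,744.79; Becker 7,274.12.
Rounded to nearest $10: Haddad $4,320; Sato $5,540; Marchetti $2,740; Becker $7,270. Sum = $19,870.
Difference $19,880 − $19,870 = +$10 applied to largest allocation (Becker): Becker becomes $7,280.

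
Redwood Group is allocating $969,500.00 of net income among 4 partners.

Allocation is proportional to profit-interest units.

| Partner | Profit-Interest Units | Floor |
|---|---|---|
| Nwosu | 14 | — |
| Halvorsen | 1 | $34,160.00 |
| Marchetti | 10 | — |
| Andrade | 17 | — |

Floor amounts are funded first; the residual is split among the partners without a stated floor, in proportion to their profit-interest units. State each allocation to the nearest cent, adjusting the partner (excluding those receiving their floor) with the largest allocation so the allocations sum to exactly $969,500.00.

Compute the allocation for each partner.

Guaranteed amounts: Halvorsen $34,160.00. Residual $935,340.00.
Residual split over remaining profit-interest units 41: Nwosu 319,384.3902 → $319,384.39; Marchetti 228,131.7073 → $228,131.71; Andrade 387,823.9024 → $387,823.90.

Nwosu: $319,384.39 · Halvorsen: $34,160.00 · Marchetti: $228,131.71 · Andrade: $387,823.90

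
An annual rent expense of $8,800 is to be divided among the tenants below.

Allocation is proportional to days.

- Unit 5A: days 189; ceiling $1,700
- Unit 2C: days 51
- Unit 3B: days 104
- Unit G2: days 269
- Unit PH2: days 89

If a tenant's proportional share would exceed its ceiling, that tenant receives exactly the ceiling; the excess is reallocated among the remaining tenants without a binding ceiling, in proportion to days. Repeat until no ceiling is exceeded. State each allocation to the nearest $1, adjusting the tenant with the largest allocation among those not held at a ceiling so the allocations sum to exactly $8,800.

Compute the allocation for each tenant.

Unit 5A: $1,700; Unit 2C: $706; Unit 3B: $1,439; Unit G2: $3,723; Unit PH2: $1,232

Total days = 702.
Pro-rata shares before constraints: Unit 5A 2,369.23; Unit 2C 639.32; Unit 3B 1,303.70; Unit G2 3,372.08; Unit PH2 1,115.67.
Held at cap: Unit 5A ($1,700); remaining pool $7,100 reallocated over remaining days 513.
Remaining shares: Unit 2C 705.85 → $706; Unit 3B 1,439.38 → $1,439; Unit G2 3,723.00 → $3,723; Unit PH2 1,231.77 → $1,232.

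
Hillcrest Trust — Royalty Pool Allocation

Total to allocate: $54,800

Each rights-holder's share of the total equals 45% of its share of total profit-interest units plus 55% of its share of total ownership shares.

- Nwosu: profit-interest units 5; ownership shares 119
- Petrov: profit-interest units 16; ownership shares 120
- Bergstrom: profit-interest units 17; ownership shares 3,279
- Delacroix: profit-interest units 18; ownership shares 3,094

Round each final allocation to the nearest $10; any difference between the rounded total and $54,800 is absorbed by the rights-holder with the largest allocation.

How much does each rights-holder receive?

Totals — profit-interest units 56, ownership shares 6,612.
Combined weights (45% profit-interest units + 55% ownership shares): Nwosu 0.0501; Petrov 0.1386; Bergstrom 0.4094; Delacroix 0.4020.
Pro-rata amounts: Nwosu 2,744.23; Petrov 7,592.72; Bergstrom 22,433.00; Delacroix 22,030.05.
At nearest $10: Nwosu $2,740; Petrov $7,590; Bergstrom $22,430; Delacroix $22,030. Sum = $54,790.
Difference $54,800 − $54,790 = +$10 applied to largest allocation (Bergstrom): Bergstrom becomes $22,440.

Nwosu: $2,740 · Petrov: $7,590 · Bergstrom: $22,440 · Delacroix: $22,030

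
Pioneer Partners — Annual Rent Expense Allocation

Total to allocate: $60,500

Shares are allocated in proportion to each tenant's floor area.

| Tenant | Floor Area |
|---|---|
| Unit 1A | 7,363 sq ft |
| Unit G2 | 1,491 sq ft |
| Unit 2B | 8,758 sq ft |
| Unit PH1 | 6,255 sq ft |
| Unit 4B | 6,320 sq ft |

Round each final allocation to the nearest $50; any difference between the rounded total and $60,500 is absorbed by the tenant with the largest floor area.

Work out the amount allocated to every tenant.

Unit 1A: $14,750; Unit G2: $3,000; Unit 2B: $17,550; Unit PH1: $12,550; Unit 4B: $12,650

Sum of floor area: 7,363 + 1,491 + 8,758 + 6,255 + 6,320 = 30,187.
Unrounded shares: Unit 1A 14,756.73; Unit G2 2,988.22; Unit 2B 17,552.56; Unit PH1 12,536.11; Unit 4B 12,666.38.
After rounding ($50): Unit 1A $14,750; Unit G2 $3,000; Unit 2B $17,550; Unit PH1 $12,550; Unit 4B $12,650. Sum = $60,500.
Rounded total matches; no reconciliation needed.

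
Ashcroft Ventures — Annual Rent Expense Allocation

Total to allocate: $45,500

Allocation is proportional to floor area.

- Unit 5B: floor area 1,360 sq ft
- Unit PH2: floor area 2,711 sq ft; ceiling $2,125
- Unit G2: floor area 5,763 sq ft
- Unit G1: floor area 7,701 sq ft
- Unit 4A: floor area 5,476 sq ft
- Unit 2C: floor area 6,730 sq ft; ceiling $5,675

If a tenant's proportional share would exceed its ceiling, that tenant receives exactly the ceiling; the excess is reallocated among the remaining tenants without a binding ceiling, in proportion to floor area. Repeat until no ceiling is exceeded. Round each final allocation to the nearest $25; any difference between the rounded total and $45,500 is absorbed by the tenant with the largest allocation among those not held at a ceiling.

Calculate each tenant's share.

Unit 5B: $2,525 · Unit PH2: $2,125 · Unit G2: $10,700 · Unit G1: $14,300 · Unit 4A: $10,175 · Unit 2C: $5,675

Combined floor area = 29,741.
Proportional shares (ignoring caps): Unit 5B 2,080.63; Unit PH2 4,147.49; Unit G2 8,816.67; Unit G1 11,781.56; Unit 4A 8,377.59; Unit 2C 10,296.06.
Cap binds for Unit PH2 ($2,125), Unit 2C ($5,675); balance $37,700 reallocated over remaining floor area 20,300.
Remaining shares: Unit 5B 2,525.71 → $2,525; Unit G2 10,702.71 → $10,700; Unit G1 14,301.86 → $14,300; Unit 4A 10,169.71 → $10,175.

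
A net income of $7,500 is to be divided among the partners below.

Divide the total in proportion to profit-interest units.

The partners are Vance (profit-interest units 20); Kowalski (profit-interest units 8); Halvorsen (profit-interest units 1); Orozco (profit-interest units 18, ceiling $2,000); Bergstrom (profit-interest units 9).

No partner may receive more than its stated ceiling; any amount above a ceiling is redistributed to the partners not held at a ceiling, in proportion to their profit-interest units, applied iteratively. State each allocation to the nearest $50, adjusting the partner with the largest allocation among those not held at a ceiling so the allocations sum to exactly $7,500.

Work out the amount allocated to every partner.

Profit-interest units total: 56.
Unconstrained shares: Vance 2,678.57; Kowalski 1,071.43; Halvorsen 133.93; Orozco 2,410.71; Bergstrom 1,205.36.
Held at cap: Orozco ($2,000); balance $5,500 reallocated over remaining profit-interest units 38.
Redistributed shares: Vance 2,894.74 → $2,900; Kowalski 1,157.89 → $1,150; Halvorsen 144.74 → $150; Bergstrom 1,302.63 → $1,300.

Vance: $2,900 · Kowalski: $1,150 · Halvorsen: $150 · Orozco: $2,000 · Bergstrom: $1,300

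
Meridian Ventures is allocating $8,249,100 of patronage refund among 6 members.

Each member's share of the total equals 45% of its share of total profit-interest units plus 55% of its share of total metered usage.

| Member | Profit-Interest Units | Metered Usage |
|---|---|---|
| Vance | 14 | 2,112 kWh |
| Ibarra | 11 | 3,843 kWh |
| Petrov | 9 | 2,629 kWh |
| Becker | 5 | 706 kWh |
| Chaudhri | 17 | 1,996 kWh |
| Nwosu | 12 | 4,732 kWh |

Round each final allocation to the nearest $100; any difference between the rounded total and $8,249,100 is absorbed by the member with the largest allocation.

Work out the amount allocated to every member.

Totals — profit-interest units 68, metered usage 16,018.
Composite weights (45% profit-interest units + 55% metered usage): Vance 0.1652; Ibarra 0.2047; Petrov 0.1498; Becker 0.0573; Chaudhri 0.1810; Nwosu 0.2419.
Unrounded shares: Vance 1,362,466.52; Ibarra 1,688,993.27; Petrov 1,235,955.60; Becker 472,918.54; Chaudhri 1,493,379.10; Nwosu 1,995,386.97.
Rounded to nearest $100: Vance $1,362,500; Ibarra $1,689,000; Petrov $1,236,000; Becker $472,900; Chaudhri $1,493,400; Nwosu $1,995,400. Sum = $8,249,200.
Difference $8,249,100 − $8,249,200 = −$100 applied to largest allocation (Nwosu): Nwosu becomes $1,995,300.

Vance: $1,362,500 · Ibarra: $1,689,000 · Petrov: $1,236,000 · Becker: $472,900 · Chaudhri: $1,493,400 · Nwosu: $1,995,300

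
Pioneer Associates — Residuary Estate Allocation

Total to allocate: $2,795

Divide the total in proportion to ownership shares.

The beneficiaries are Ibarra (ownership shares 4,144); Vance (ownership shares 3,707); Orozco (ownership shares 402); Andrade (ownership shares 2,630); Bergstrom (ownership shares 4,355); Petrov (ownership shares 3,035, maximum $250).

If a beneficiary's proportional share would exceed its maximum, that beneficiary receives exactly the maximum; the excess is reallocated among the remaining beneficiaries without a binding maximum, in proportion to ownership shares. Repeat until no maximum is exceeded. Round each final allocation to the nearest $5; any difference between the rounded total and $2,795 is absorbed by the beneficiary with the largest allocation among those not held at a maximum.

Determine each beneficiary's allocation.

Ownership shares total: 18,273.
Proportional shares (ignoring caps): Ibarra 633.86; Vance 567.01; Orozco 61.49; Andrade 402.28; Bergstrom 666.13; Petrov 464.23.
Cap binds for Petrov ($250); residual $2,545 reallocated over remaining ownership shares 15,238.
Redistributed shares: Ibarra 692.12 → $690; Vance 619.13 → $620; Orozco 67.14 → $65; Andrade 439.25 → $440; Bergstrom 727.36 → $725.
Rounding difference +$5 applied to Bergstrom → $730.

Ibarra: $690; Vance: $620; Orozco: $65; Andrade: $440; Bergstrom: $730; Petrov: $250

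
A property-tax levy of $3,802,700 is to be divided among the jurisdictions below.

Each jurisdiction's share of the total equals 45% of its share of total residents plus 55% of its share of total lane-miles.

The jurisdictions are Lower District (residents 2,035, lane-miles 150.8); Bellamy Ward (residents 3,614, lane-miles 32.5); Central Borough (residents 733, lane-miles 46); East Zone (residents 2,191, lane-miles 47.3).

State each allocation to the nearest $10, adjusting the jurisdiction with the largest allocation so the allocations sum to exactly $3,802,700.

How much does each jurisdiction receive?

Totals — residents 8,573, lane-miles 276.6.
Combined weights (45% residents + 55% lane-miles): Lower District 0.4067; Bellamy Ward 0.2543; Central Borough 0.1299; East Zone 0.2091.
Unrounded shares: Lower District 1,546,456.57; Bellamy Ward 967,118.74; Central Borough 494,135.27; East Zone 794,989.42.
After rounding ($10): Lower District $1,546,460; Bellamy Ward $967,120; Central Borough $494,140; East Zone $794,990. Sum = $3,802,710.
Difference $3,802,700 − $3,802,710 = −$10 applied to largest allocation (Lower District): Lower District becomes $1,546,450.

Lower District: $1,546,450 | Bellamy Ward: $967,120 | Central Borough: $494,140 | East Zone: $794,990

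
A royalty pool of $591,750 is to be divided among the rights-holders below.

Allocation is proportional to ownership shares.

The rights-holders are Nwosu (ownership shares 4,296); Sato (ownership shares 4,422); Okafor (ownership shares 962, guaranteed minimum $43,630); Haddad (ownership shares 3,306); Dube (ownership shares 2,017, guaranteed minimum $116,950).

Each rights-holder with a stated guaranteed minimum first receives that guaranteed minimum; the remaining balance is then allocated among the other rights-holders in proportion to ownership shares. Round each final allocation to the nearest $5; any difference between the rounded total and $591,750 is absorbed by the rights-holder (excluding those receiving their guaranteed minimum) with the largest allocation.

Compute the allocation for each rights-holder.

Nwosu: $154,050; Sato: $158,570; Okafor: $43,630; Haddad: $118,550; Dube: $116,950

Guaranteed amounts: Okafor $43,630; Dube $116,950. Balance $431,170.
Balance split over remaining ownership shares 12,024: Nwosu 154,050.76 → $154,050; Sato 158,569.01 → $158,570; Haddad 118,550.23 → $118,550.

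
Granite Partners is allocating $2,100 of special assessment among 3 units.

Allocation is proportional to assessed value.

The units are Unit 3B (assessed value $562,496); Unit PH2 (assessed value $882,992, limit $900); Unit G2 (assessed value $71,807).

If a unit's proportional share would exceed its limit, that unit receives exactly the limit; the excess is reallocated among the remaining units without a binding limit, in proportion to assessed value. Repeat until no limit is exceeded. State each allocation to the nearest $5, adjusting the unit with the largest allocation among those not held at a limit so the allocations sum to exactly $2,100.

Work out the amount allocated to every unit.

Unit 3B: $1,065; Unit PH2: $900; Unit G2: $135

Sum of assessed value: 1,517,295.
Proportional shares (ignoring caps): Unit 3B 778.52; Unit PH2 1,222.10; Unit G2 99.38.
Capped: Unit PH2 ($900); residual $1,200 reallocated over remaining assessed value 634,303.
Remaining shares: Unit 3B 1,064.15 → $1,065; Unit G2 135.85 → $135.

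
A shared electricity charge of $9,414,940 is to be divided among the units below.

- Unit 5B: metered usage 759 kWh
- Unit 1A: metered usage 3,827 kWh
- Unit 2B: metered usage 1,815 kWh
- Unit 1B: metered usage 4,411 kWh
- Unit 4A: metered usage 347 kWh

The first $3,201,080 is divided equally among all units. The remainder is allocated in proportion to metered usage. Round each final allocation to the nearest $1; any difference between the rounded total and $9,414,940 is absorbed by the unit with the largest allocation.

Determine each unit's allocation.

Equal tier: $3,201,080 ÷ 5 = $640,216 apiece.
Remainder $6,213,860 by metered usage (total 11,159): Unit 5B 422,647.17 → $422,647; Unit 1A 2,131,054.95 → $2,131,055; Unit 2B 1,010,678.01 → $1,010,678; Unit 1B 2,456,253.83 → $2,456,254; Unit 4A 193,226.04 → $193,226.
Totals: Unit 5B $640,216 + $422,647 = $1,062,863; Unit 1A $640,216 + $2,131,055 = $2,771,271; Unit 2B $640,216 + $1,010,678 = $1,650,894; Unit 1B $640,216 + $2,456,254 = $3,096,470; Unit 4A $640,216 + $193,226 = $833,442.

Unit 5B: $1,062,863 · Unit 1A: $2,771,271 · Unit 2B: $1,650,894 · Unit 1B: $3,096,470 · Unit 4A: $833,442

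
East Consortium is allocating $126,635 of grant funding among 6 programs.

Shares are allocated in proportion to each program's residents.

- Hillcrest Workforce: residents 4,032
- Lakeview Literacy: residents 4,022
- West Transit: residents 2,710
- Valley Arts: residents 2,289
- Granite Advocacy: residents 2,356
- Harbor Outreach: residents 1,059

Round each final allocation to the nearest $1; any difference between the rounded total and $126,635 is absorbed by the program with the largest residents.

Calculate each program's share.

Total residents = 4,032 + 4,022 + 2,710 + 2,289 + 2,356 + 1,059 = 16,468.
Raw shares: Hillcrest Workforce 31,005.12; Lakeview Literacy 30,928.22; West Transit 20,839.25; Valley Arts 17,601.87; Granite Advocacy 18,117.08; Harbor Outreach 8,143.46.
At nearest $1: Hillcrest Workforce $31,005; Lakeview Literacy $30,928; West Transit $20,839; Valley Arts $17,602; Granite Advocacy $18,117; Harbor Outreach $8,143. Sum = $126,634.
Difference $126,635 − $126,634 = +$1 applied to largest residents (Hillcrest Workforce): Hillcrest Workforce becomes $31,006.

Hillcrest Workforce: $31,006 | Lakeview Literacy: $30,928 | West Transit: $20,839 | Valley Arts: $17,602 | Granite Advocacy: $18,117 | Harbor Outreach: $8,143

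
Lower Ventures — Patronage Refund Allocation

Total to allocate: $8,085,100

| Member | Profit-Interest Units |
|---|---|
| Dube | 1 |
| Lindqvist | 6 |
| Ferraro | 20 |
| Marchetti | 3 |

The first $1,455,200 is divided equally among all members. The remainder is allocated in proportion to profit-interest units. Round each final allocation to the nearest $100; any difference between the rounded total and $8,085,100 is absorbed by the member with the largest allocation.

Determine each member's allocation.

Dube: $584,800 · Lindqvist: $1,689,800 · Ferraro: $4,783,700 · Marchetti: $1,026,800

Equal tier: $1,455,200 ÷ 4 = $363,800 apiece.
Remainder $6,629,900 by profit-interest units (total 30): Dube 220,996.67 → $221,000; Lindqvist 1,325,980.00 → $1,326,000; Ferraro 4,419,933.33 → $4,419,900; Marchetti 662,990.00 → $663,000.
Totals: Dube $363,800 + $221,000 = $584,800; Lindqvist $363,800 + $1,326,000 = $1,689,800; Ferraro $363,800 + $4,419,900 = $4,783,700; Marchetti $363,800 + $663,000 = $1,026,800.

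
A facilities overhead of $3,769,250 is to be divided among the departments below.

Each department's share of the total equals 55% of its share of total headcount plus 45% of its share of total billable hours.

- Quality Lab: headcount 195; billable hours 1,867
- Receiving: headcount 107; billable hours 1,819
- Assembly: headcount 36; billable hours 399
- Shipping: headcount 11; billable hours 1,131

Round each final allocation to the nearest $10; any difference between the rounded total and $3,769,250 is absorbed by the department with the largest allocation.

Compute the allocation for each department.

Quality Lab: $1,765,440 | Receiving: $1,227,100 | Assembly: $343,590 | Shipping: $433,120

Headcount total 349; billable hours total 5,216.
Combined weights (55% headcount + 45% billable hours): Quality Lab 0.4684; Receiving 0.3256; Assembly 0.0912; Shipping 0.1149.
Unrounded shares: Quality Lab 1,765,434.88; Receiving 1,227,099.09; Assembly 343,591.46; Shipping 433,124.57.
At nearest $10: Quality Lab $1,765,430; Receiving $1,227,100; Assembly $343,590; Shipping $433,120. Sum = $3,769,240.
Difference $3,769,250 − $3,769,240 = +$10 applied to largest allocation (Quality Lab): Quality Lab becomes $1,765,440.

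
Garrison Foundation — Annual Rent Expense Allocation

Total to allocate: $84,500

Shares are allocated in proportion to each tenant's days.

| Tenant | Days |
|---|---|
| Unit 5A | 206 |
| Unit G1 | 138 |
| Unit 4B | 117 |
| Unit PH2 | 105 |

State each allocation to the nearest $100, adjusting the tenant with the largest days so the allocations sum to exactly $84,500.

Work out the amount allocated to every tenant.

Combined days = 566.
Raw shares: Unit 5A 206/566 × $84,500 = 30,754.42; Unit G1 138/566 × $84,500 = 20,602.47; Unit 4B 117/566 × $84,500 = 17,467.31; Unit PH2 105/566 × $84,500 = 15,675.80.
After rounding ($100): Unit 5A $30,800; Unit G1 $20,600; Unit 4B $17,500; Unit PH2 $15,700. Sum = $84,600.
Difference $84,500 − $84,600 = −$100 applied to largest days (Unit 5A): Unit 5A becomes $30,700.

Unit 5A: $30,700 | Unit G1: $20,600 | Unit 4B: $17,500 | Unit PH2: $15,700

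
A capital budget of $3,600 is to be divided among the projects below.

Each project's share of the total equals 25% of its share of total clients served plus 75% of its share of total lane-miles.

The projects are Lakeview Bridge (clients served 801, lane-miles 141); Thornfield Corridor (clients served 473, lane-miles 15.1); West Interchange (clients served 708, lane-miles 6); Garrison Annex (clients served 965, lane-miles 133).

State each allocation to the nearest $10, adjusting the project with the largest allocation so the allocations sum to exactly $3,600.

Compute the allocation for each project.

Lakeview Bridge: $1,540 | Thornfield Corridor: $280 | West Interchange: $270 | Garrison Annex: $1,510

Totals — clients served 2,947, lane-miles 295.1.
Combined weights (25% clients served + 75% lane-miles): Lakeview Bridge 0.4263; Thornfield Corridor 0.0785; West Interchange 0.0753; Garrison Annex 0.4199.
Unrounded shares: Lakeview Bridge 1,534.69; Thornfield Corridor 282.61; West Interchange 271.12; Garrison Annex 1,511.58.
At nearest $10: Lakeview Bridge $1,530; Thornfield Corridor $280; West Interchange $270; Garrison Annex $1,510. Sum = $3,590.
Difference $3,600 − $3,590 = +$10 applied to largest allocation (Lakeview Bridge): Lakeview Bridge becomes $1,540.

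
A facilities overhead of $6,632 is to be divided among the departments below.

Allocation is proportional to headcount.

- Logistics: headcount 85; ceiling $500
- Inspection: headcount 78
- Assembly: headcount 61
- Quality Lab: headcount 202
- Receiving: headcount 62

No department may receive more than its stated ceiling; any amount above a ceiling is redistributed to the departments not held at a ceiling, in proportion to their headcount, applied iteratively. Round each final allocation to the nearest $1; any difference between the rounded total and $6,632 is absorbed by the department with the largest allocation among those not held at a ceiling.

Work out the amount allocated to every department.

Headcount total: 488.
Pro-rata shares before constraints: Logistics 1,155.16; Inspection 1,060.03; Assembly 829.00; Quality Lab 2,745.21; Receiving 842.59.
Cap binds for Logistics ($500); residual $6,132 reallocated over remaining headcount 403.
Shares after redistribution: Inspection 1,186.84 → $1,187; Assembly 928.17 → $928; Quality Lab 3,073.61 → $3,074; Receiving 943.38 → $943.

Logistics: $500 · Inspection: $1,187 · Assembly: $928 · Quality Lab: $3,074 · Receiving: $943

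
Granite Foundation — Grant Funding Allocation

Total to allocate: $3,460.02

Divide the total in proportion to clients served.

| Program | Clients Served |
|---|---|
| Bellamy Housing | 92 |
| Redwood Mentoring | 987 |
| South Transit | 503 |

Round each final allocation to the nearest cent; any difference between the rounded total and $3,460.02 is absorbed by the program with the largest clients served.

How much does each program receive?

Clients served total: 92 + 987 + 503 = 1,582.
Proportional shares: Bellamy Housing 201.2148; Redwood Mentoring 2,158.68504; South Transit 1,100.1201.
After rounding (cent): Bellamy Housing $201.21; Redwood Mentoring $2,158.69; South Transit $1,100.12. Sum = $3,460.02.
No rounding difference to absorb.

Bellamy Housing: $201.21 · Redwood Mentoring: $2,158.69 · South Transit: $1,100.12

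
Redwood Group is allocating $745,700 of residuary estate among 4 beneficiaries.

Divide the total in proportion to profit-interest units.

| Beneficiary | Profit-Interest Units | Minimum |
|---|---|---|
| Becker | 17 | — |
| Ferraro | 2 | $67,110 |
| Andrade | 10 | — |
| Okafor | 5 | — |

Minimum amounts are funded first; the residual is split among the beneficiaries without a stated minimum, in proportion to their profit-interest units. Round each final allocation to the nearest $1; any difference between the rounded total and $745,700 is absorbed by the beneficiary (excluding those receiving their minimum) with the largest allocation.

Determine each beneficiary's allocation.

Fund the minimums — Ferraro $67,110. Remaining pool $678,590.
Remaining pool split over remaining profit-interest units 32: Becker 360,500.94 → $360,501; Andrade 212,059.38 → $212,059; Okafor 106,029.69 → $106,030.

Becker: $360,501; Ferraro: $67,110; Andrade: $212,059; Okafor: $106,030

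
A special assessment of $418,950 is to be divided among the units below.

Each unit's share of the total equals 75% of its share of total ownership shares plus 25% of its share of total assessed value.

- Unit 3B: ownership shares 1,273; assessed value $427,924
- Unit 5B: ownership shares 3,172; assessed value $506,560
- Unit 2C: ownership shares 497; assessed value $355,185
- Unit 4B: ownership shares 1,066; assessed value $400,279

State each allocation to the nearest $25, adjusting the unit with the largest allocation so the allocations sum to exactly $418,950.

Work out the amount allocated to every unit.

Ownership shares total 6,008; assessed value total 1,689,948.
Composite weights (75% ownership shares + 25% assessed value): Unit 3B 0.2222; Unit 5B 0.4709; Unit 2C 0.1146; Unit 4B 0.1923.
Raw shares: Unit 3B 93,097.99; Unit 5B 197,287.43; Unit 2C 48,005.83; Unit 4B 80,558.75.
Rounded to nearest $25: Unit 3B $93,100; Unit 5B $197,275; Unit 2C $48,000; Unit 4B $80,550. Sum = $418,925.
Difference $418,950 − $418,925 = +$25 applied to largest allocation (Unit 5B): Unit 5B becomes $197,300.

Unit 3B: $93,100 | Unit 5B: $197,300 | Unit 2C: $48,000 | Unit 4B: $80,550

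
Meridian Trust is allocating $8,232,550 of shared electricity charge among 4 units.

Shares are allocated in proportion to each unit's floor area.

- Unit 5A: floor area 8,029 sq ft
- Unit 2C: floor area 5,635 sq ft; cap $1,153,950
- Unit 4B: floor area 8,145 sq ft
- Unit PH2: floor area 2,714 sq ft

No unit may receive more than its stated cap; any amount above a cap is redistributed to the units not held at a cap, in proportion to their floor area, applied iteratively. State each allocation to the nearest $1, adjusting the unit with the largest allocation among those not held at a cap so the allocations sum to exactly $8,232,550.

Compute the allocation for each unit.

Sum of floor area: 24,523.
Pro-rata shares before constraints: Unit 5A 2,695,393.87; Unit 2C 1,891,710.61; Unit 4B 2,734,335.92; Unit PH2 911,109.60.
Capped: Unit 2C ($1,153,950); balance $7,078,600 reallocated over remaining floor area 18,888.
Remaining shares: Unit 5A 3,009,004.63 → $3,009,005; Unit 4B 3,052,477.60 → $3,052,478; Unit PH2 1,017,117.77 → $1,017,118.
Rounding difference −$1 applied to Unit 4B → $3,052,477.

Unit 5A: $3,009,005 · Unit 2C: $1,153,950 · Unit 4B: $3,052,477 · Unit PH2: $1,017,118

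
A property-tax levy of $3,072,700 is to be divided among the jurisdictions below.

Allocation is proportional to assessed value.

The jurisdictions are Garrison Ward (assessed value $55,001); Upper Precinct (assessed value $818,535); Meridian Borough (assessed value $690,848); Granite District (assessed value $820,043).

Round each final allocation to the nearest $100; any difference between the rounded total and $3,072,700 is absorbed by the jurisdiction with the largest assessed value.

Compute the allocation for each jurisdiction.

Sum of assessed value: 2,384,427.
Raw shares: Garrison Ward 55,001/2,384,427 × $3,072,700 = 70,877.23; Upper Precinct 818,535/2,384,427 × $3,072,700 = 1,054,807.92; Meridian Borough 690,848/2,384,427 × $3,072,700 = 890,263.64; Granite District 820,043/2,384,427 × $3,072,700 = 1,056,751.21.
At nearest $100: Garrison Ward $70,900; Upper Precinct $1,054,800; Meridian Borough $890,300; Granite District $1,056,800. Sum = $3,072,800.
Difference $3,072,700 − $3,072,800 = −$100 applied to largest assessed value (Granite District): Granite District becomes $1,056,700.

Garrison Ward: $70,900; Upper Precinct: $1,054,800; Meridian Borough: $890,300; Granite District: $1,056,700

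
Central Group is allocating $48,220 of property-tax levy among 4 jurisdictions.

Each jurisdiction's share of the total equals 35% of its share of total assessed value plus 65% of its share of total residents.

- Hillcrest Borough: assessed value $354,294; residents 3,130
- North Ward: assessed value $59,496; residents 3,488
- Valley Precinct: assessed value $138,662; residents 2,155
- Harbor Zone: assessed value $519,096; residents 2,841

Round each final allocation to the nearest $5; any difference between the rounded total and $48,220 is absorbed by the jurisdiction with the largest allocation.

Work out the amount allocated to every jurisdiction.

Hillcrest Borough: $14,025; North Ward: $10,350; Valley Precinct: $8,000; Harbor Zone: $15,845

Assessed value total 1,071,548; residents total 11,614.
Composite weights (35% assessed value + 65% residents): Hillcrest Borough 0.2909; North Ward 0.2146; Valley Precinct 0.1659; Harbor Zone 0.3286.
Proportional shares: Hillcrest Borough 14,027.18; North Ward 10,350.22; Valley Precinct 7,999.70; Harbor Zone 15,842.90.
Rounded to nearest $5: Hillcrest Borough $14,025; North Ward $10,350; Valley Precinct $8,000; Harbor Zone $15,845. Sum = $48,220.
Rounded total matches; no reconciliation needed.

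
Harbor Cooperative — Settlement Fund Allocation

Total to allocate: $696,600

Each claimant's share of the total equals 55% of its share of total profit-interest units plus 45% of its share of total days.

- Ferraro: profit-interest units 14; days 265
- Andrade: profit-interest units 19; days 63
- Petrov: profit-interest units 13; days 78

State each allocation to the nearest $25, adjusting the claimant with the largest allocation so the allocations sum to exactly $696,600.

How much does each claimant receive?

Totals — profit-interest units 46, days 406.
Blended shares (55% profit-interest units + 45% days): Ferraro 0.4611; Andrade 0.2970; Petrov 0.2419.
Unrounded shares: Ferraro 321,209.59; Andrade 206,891.24; Petrov 168,499.17.
At nearest $25: Ferraro $321,200; Andrade $206,900; Petrov $168,500. Sum = $696,600.
Sum already equals the total — no adjustment.

Ferraro: $321,200 | Andrade: $206,900 | Petrov: $168,500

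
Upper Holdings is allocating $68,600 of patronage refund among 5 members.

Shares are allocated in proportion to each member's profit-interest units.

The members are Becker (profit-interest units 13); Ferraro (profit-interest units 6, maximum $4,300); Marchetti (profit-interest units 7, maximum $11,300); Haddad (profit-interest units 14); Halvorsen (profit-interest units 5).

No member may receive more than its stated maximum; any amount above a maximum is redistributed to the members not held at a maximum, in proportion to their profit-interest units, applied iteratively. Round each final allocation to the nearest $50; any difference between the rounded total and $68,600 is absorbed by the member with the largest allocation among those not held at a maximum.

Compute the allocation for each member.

Sum of profit-interest units: 45.
Proportional shares (ignoring caps): Becker 19,817.78; Ferraro 9,146.67; Marchetti 10,671.11; Haddad 21,342.22; Halvorsen 7,622.22.
Held at cap: Ferraro ($4,300); residual $64,300 reallocated over remaining profit-interest units 39.
Held at cap: Marchetti ($11,300); residual $53,000 reallocated over remaining profit-interest units 32.
Remaining shares: Becker 21,531.25 → $21,550; Haddad 23,187.50 → $23,200; Halvorsen 8,281.25 → $8,300.
Rounding difference −$50 applied to Haddad → $23,150.

Becker: $21,550 | Ferraro: $4,300 | Marchetti: $11,300 | Haddad: $23,150 | Halvorsen: $8,300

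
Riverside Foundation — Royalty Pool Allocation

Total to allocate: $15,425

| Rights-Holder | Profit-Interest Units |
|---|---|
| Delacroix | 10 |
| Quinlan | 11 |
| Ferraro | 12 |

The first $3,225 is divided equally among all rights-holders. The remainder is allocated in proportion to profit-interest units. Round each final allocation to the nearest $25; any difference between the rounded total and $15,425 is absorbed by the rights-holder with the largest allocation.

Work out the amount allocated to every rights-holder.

Delacroix: $4,775; Quinlan: $5,150; Ferraro: $5,500

$3,225 shared equally gives $1,075 per rights-holder.
Remainder $12,200 by profit-interest units (total 33): Delacroix 3,696.97 → $3,700; Quinlan 4,066.67 → $4,075; Ferraro 4,436.36 → $4,425.
Totals: Delacroix $1,075 + $3,700 = $4,775; Quinlan $1,075 + $4,075 = $5,150; Ferraro $1,075 + $4,425 = $5,500.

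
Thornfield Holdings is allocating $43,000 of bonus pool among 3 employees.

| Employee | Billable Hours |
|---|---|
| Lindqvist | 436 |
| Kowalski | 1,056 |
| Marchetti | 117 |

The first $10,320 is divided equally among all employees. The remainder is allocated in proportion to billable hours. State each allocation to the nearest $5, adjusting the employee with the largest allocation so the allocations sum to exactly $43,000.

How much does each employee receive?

$10,320 shared equally gives $3,440 per employee.
Remainder $32,680 by billable hours (total 1,609): Lindqvist 8,855.49 → $8,855; Kowalski 21,448.15 → $21,450; Marchetti 2,376.36 → $2,375.
Totals: Lindqvist $3,440 + $8,855 = $12,295; Kowalski $3,440 + $21,450 = $24,890; Marchetti $3,440 + $2,375 = $5,815.

Lindqvist: $12,295 · Kowalski: $24,890 · Marchetti: $5,815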